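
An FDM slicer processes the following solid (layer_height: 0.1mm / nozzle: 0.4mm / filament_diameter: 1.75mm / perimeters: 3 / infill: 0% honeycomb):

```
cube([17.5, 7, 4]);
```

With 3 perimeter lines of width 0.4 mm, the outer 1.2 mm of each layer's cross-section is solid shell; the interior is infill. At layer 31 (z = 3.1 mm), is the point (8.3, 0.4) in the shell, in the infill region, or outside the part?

shell

At z = 3.1 mm: the 17.5×7 cube contributes its full rectangle. Overall, the cross-section is a single solid region. The nearest boundary edge runs (0.00, 0.00)→(17.50, 0.00); distance from the point to it = 0.40 mm. The point is inside the cross-section, 0.40 mm from the nearest boundary — within the 1.2 mm shell band (3 × 0.4).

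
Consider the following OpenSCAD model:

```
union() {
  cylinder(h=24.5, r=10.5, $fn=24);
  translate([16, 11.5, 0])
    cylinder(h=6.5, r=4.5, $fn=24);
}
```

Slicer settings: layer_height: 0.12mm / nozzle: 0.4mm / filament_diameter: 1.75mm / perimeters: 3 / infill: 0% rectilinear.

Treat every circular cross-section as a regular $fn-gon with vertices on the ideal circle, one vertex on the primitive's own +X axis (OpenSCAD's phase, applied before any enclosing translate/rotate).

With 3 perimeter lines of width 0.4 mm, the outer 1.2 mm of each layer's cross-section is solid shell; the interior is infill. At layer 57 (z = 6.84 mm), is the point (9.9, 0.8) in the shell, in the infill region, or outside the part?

shell

At z = 6.84 mm: the cylinder: section is a regular 24-gon, circumradius r=10.5; the cylinder at (16, 11.5) is not intersected at this z (z outside [0, 6.5]); Taking the union: only the r=10.5 cylinder is present, so the union is just that shape — 1 connected region. Overall, the cross-section is a single solid region. The nearest boundary edge runs (10.50, 0.00)→(10.14, 2.72); distance from the point to it = 0.49 mm. The point is inside the cross-section, 0.49 mm from the nearest boundary — within the 1.2 mm shell band (3 × 0.4).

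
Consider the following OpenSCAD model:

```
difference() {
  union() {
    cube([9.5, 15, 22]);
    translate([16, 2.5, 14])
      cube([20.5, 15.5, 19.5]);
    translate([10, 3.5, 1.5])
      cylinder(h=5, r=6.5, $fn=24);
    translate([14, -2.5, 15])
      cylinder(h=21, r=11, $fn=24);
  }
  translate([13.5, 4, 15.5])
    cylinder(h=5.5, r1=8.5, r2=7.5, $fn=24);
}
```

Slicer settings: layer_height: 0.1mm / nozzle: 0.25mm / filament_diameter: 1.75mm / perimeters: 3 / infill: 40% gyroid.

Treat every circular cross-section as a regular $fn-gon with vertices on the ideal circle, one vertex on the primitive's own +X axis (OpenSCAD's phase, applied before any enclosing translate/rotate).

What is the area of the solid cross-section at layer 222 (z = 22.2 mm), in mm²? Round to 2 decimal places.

664.04 mm²

At z = 22.2 mm: the cube is absent (z outside [0, 22]); the cube at (16, 2.5) is present — its section is the full 20.5×15.5 rectangle (area 317.75 mm²); the cylinder at (10, 3.5) is not intersected at this z (z outside [1.5, 6.5]); the r=11 cylinder at (14, -2.5) gives a regular 24-gon of circumradius 11 (constant along its height) (area = (24/2)·11.000²·sin(360°/24) = 375.81 mm²); Taking the union: the regions partially overlap — summed areas 693.56 mm² minus the doubly-counted overlap 29.52 mm² gives 664.04 mm² — area = 664.04 mm²; the cone at (13.5, 4) does not reach this height (z outside [15.5, 21]); Taking the first minus the rest: none of the subtracted shapes is present at this height, so the result so far is unchanged — area = 664.04 mm². Overall, the cross-section is a single solid region. Net area = 664.04 mm².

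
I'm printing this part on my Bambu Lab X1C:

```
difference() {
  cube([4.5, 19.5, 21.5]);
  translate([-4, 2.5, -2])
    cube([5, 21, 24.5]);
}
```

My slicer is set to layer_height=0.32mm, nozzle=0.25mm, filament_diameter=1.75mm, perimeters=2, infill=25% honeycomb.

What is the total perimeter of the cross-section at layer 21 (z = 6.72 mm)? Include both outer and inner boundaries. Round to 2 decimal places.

At z = 6.72 mm: the cube (footprint 4.5×19.5) is included at this height (perimeter 48.00 mm); the 5×21 cube at (-4, 2.5) contributes its full rectangle (perimeter 52.00 mm); Taking the first minus the rest: starting from the 4.5×19.5 cube, the 5×21 cube at (-4, 2.5) partially overlaps it — only the 17.00 mm² overlap (of its 105.00 mm²) is removed, clipping the outline — boundary = 48.00 mm. Overall, the cross-section is a single solid region. Total boundary length (outer) = 48.00 mm.

48.00 mm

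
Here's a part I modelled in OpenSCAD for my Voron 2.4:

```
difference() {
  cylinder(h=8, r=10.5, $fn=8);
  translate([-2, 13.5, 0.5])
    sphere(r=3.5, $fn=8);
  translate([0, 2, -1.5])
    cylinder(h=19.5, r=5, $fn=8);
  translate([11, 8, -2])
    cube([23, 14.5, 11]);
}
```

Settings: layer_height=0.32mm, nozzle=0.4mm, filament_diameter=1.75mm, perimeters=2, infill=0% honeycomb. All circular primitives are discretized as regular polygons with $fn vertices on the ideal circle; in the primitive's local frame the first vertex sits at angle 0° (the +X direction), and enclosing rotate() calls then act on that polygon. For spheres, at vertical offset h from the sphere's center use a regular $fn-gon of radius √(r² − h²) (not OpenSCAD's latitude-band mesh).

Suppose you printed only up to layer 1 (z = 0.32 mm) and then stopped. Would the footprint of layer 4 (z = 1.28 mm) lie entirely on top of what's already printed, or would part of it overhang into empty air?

entirely on top

Compare the two slices. At z = 0.32: the cylinder: section is a regular 8-gon, circumradius r=10.5 (area = (8/2)·10.500²·sin(360°/8) = 311.83 mm²); the sphere at (-2, 13.5): section is a regular 8-gon, circumradius = √(r²−h²) = √(3.5²−0.18²) = 3.495 (area = (8/2)·3.495²·sin(360°/8) = 34.56 mm²); the cylinder at (0, 2): section is a regular 8-gon, circumradius r=5 (area = (8/2)·5.000²·sin(360°/8) = 70.71 mm²); the 23×14.5 cube at (11, 8) contributes its full rectangle (area 333.50 mm²); After the difference (first − rest): starting from the r=10.5 cylinder (311.83 mm²), the r=3.5 sphere at (-2, 13.5) misses the remaining region (no effect); the r=5 cylinder at (0, 2) lies wholly inside it (removes its full 70.71 mm² and its 30.61 mm outline becomes a hole wall); the 23×14.5 cube at (11, 8) misses the remaining region (no effect) — area = 241.12 mm². At z = 1.28: the cylinder: section is a regular 8-gon, circumradius r=10.5 (area = (8/2)·10.500²·sin(360°/8) = 311.83 mm²); the r=3.5 sphere at (-2, 13.5) contributes a regular 8-gon of circumradius √(3.5²−0.78²) = 3.412 (area = (8/2)·3.412²·sin(360°/8) = 32.93 mm²); the cylinder at (0, 2): section is a regular 8-gon, circumradius r=5 (area = (8/2)·5.000²·sin(360°/8) = 70.71 mm²); the 23×14.5 cube at (11, 8) contributes its full rectangle (area 333.50 mm²); After the difference (first − rest): starting from the r=10.5 cylinder (311.83 mm²), the r=3.5 sphere at (-2, 13.5) misses the remaining region (no effect); the r=5 cylinder at (0, 2) lies wholly inside it (removes its full 70.71 mm² and its 30.61 mm outline becomes a hole wall); the 23×14.5 cube at (11, 8) misses the remaining region (no effect) — area = 241.12 mm². Checking containment: the cross-section at z = 1.28 is a subset of the cross-section at z = 0.32.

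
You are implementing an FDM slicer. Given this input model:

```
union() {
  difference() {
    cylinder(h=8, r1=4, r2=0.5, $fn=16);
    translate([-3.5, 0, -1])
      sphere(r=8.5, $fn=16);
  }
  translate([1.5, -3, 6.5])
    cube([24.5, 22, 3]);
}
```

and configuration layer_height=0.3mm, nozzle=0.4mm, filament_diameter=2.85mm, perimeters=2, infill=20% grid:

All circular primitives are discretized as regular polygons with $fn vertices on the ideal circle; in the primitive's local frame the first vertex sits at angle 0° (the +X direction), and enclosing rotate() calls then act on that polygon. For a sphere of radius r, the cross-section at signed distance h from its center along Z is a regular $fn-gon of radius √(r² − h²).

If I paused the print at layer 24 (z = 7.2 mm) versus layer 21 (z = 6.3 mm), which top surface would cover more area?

Layer 24 (z = 7.2): the cone (r1=4→r2=0.5) has section circumradius 0.850 here — a regular 16-gon (area = (16/2)·0.850²·sin(360°/16) = 2.21 mm²); the r=8.5 sphere at (-3.5, 0) contributes a regular 16-gon of circumradius √(8.5²−8.2²) = 2.238 (area = (16/2)·2.238²·sin(360°/16) = 15.34 mm²); Taking the first minus the rest: starting from the cone (2.21 mm²), the r=8.5 sphere at (-3.5, 0) misses the remaining region (no effect) — area = 2.21 mm²; the 24.5×22 cube at (1.5, -3) contributes its full rectangle (area 539.00 mm²); Taking the union: the 2 present regions are separate (no shared area or edge), so areas and boundary lengths simply add and each stays a separate island — area = 541.21 mm². So its area = 541.21 mm². Layer 21 (z = 6.3): the cone (r1=4→r2=0.5) has section circumradius 1.244 here — a regular 16-gon (area = (16/2)·1.244²·sin(360°/16) = 4.74 mm²); the r=8.5 sphere at (-3.5, 0) slices to a regular 16-gon of circumradius 4.354 (√(r²−h²) with h=7.3 from center) (area = (16/2)·4.354²·sin(360°/16) = 58.05 mm²); Subtracting the remaining from the first: starting from the cone (4.74 mm²), the r=8.5 sphere at (-3.5, 0) partially overlaps it — only the 4.10 mm² overlap (of its 58.05 mm²) is removed, clipping the outline — area = 0.64 mm²; the cube at (1.5, -3) is absent (z outside [6.5, 9.5]); Taking the union: only the result so far is present, so the union is just that shape — area = 0.64 mm². So its area = 0.64 mm². Layer 24 is larger (541.21 vs 0.64 mm²).

layer 24 (z = 7.2 mm)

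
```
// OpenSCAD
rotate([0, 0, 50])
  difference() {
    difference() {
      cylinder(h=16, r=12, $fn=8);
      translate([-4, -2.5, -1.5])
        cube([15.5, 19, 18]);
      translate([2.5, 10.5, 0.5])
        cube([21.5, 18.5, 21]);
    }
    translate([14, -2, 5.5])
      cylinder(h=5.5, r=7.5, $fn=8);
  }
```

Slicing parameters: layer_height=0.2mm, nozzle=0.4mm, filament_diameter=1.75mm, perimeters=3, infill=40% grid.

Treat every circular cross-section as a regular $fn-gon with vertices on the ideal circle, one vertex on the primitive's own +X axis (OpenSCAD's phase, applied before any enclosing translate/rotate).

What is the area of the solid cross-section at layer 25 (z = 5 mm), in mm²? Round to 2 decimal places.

At z = 5 mm: the r=12 cylinder gives a regular 8-gon of circumradius 12 (constant along its height) (area = (8/2)·12.000²·sin(360°/8) = 407.29 mm²); the cube at (-4, -2.5) is present — its section is the full 15.5×19 rectangle (area 294.50 mm²); the cube at (2.5, 10.5) (footprint 21.5×18.5) is included at this height (area 397.75 mm²); After the difference (first − rest): starting from the r=12 cylinder (407.29 mm²), the 15.5×19 cube at (-4, -2.5) partially overlaps it — only the 184.61 mm² overlap (of its 294.50 mm²) is removed, clipping the outline; the 21.5×18.5 cube at (2.5, 10.5) misses the remaining region (no effect) — area = 222.68 mm²; the cylinder at (14, -2) is not intersected at this z (z outside [5.5, 11]); Taking the first minus the rest: none of the subtracted shapes is present at this height, so the result so far is unchanged — area = 222.68 mm²; (rotated 50° about Z; rotation is an isometry so areas/perimeters/island counts are preserved). Overall, the cross-section has 2 separate islands. Net area = 222.68 mm².

222.68 mm²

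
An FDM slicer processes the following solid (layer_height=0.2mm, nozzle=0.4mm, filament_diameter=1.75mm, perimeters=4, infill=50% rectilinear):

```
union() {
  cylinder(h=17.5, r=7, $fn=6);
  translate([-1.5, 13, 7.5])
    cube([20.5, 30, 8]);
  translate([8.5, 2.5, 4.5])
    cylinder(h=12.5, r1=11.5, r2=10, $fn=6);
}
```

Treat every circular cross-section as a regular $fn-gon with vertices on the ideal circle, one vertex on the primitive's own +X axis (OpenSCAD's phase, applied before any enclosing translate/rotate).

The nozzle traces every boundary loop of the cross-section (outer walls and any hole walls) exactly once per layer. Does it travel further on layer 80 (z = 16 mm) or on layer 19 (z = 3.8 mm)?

Layer 80 (z = 16): the r=7 cylinder gives a regular 6-gon of circumradius 7 (constant along its height) (perimeter = 2·6·7.000·sin(180°/6) = 42.00 mm); the cube at (-1.5, 13) does not reach this height (z outside [7.5, 15.5]); the cone at (8.5, 2.5) (r1=11.5→r2=10) has section circumradius 10.120 here — a regular 6-gon (perimeter = 2·6·10.120·sin(180°/6) = 60.72 mm); Taking the union: the regions partially overlap (shared area 58.47 mm²), so the edge portions inside another operand are dropped and the merged outline is re-measured after clipping — boundary = 71.48 mm. So its perimeter = 71.48 mm. Layer 19 (z = 3.8): the cylinder: section is a regular 6-gon, circumradius r=7 (perimeter = 2·6·7.000·sin(180°/6) = 42.00 mm); the cube at (-1.5, 13) is absent (z outside [7.5, 15.5]); the cone at (8.5, 2.5) does not reach this height (z outside [4.5, 17]); Merging all regions: only the r=7 cylinder is present, so the union is just that shape — boundary = 42.00 mm. So its perimeter = 42.00 mm. Layer 80 is larger (71.48 vs 42.00 mm).

layer 80 (z = 16 mm)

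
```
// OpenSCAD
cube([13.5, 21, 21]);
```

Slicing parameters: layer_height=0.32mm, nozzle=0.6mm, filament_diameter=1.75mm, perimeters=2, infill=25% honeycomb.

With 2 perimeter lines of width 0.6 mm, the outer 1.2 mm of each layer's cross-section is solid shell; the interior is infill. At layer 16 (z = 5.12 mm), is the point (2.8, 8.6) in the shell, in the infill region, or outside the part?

infill

At z = 5.12 mm: the cube (footprint 13.5×21) is included at this height. Overall, the cross-section is a single solid region. The nearest boundary edge runs (0.00, 21.00)→(0.00, 0.00); distance from the point to it = 2.80 mm. The point is inside the cross-section and 2.80 mm from the nearest boundary — more than the 1.2 mm shell width (2 × 0.6), so it's in the infill interior.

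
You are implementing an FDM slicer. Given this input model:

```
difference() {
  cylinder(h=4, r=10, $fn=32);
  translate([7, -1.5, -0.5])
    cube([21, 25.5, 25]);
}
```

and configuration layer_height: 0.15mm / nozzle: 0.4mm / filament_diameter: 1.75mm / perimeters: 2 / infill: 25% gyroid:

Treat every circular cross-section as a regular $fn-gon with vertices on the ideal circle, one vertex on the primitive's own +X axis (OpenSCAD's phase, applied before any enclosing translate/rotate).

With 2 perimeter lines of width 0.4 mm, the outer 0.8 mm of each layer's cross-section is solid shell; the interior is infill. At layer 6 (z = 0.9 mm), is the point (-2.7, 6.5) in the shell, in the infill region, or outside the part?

infill

At z = 0.9 mm: the r=10 cylinder contributes a regular 32-gon of circumradius 10; the cube at (7, -1.5) (footprint 21×25.5) is included at this height; After the difference (first − rest): starting from the r=10 cylinder, the 21×25.5 cube at (7, -1.5) partially overlaps it — only the 18.91 mm² overlap (of its 535.50 mm²) is removed, clipping the outline — 1 connected region. Overall, the cross-section is a single solid region. The nearest boundary edge runs (-5.56, 8.31)→(-3.83, 9.24); distance from the point to it = 2.95 mm. The point is inside the cross-section and 2.95 mm from the nearest boundary — more than the 0.8 mm shell width (2 × 0.4), so it's in the infill interior.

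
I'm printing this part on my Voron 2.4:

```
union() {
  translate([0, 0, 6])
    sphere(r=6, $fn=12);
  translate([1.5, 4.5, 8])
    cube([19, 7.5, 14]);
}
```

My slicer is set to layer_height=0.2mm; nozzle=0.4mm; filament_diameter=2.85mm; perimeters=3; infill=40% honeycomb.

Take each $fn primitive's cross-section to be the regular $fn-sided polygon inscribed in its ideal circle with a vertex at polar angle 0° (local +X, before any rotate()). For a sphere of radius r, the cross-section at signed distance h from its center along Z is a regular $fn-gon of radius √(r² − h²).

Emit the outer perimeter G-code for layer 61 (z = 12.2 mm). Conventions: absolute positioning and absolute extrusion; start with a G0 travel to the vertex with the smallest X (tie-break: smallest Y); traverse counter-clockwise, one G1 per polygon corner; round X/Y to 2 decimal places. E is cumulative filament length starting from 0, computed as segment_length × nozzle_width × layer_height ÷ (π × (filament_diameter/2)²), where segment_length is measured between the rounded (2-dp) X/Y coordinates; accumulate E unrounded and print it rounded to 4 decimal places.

At z = 12.2 mm: the sphere does not reach this height (|z−center|=6.200 > r=6); the cube at (1.5, 4.5) is present — its section is the full 19×7.5 rectangle; Taking the union: only the 19×7.5 cube at (1.5, 4.5) is present, so the union is just that shape — 1 connected region. The outline is a single polygon with 4 vertices. Extrusion per mm of travel: 0.4 × 0.2 / (π × 1.425²) = 0.012540. Accumulating E over each segment gives final E = 0.6646.

G0 X1.50 Y4.50 Z12.20
G1 X20.50 Y4.50 E0.2383
G1 X20.50 Y12.00 E0.3323
G1 X1.50 Y12.00 E0.5706
G1 X1.50 Y4.50 E0.6646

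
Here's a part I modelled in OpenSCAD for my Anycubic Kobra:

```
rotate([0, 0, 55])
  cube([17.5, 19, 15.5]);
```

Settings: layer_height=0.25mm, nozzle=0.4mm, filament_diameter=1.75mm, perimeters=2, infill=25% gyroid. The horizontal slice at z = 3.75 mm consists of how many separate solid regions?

1

At z = 3.75 mm: the cube (footprint 17.5×19) is included at this height; (whole slice rotated 55° about Z — lengths, areas and connectivity unchanged). The result has 1 disconnected region.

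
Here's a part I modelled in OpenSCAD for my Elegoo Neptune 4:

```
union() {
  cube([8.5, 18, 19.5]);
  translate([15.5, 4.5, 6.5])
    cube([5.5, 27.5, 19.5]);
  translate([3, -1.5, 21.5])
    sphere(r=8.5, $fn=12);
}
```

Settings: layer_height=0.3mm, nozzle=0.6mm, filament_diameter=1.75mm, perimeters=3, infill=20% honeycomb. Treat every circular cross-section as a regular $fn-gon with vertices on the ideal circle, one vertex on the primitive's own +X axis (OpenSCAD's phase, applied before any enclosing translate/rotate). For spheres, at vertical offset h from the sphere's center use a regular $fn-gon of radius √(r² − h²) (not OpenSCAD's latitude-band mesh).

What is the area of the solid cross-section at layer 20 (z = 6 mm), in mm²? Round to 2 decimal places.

At z = 6 mm: the cube is present — its section is the full 8.5×18 rectangle (area 153.00 mm²); the cube at (15.5, 4.5) is absent (z outside [6.5, 26]); the sphere at (3, -1.5) is absent (|z−center|=15.500 > r=8.5); Taking the union: only the 8.5×18 cube is present, so the union is just that shape — area = 153.00 mm². Overall, the cross-section is a single solid region. Net area = 153.00 mm².

153.00 mm²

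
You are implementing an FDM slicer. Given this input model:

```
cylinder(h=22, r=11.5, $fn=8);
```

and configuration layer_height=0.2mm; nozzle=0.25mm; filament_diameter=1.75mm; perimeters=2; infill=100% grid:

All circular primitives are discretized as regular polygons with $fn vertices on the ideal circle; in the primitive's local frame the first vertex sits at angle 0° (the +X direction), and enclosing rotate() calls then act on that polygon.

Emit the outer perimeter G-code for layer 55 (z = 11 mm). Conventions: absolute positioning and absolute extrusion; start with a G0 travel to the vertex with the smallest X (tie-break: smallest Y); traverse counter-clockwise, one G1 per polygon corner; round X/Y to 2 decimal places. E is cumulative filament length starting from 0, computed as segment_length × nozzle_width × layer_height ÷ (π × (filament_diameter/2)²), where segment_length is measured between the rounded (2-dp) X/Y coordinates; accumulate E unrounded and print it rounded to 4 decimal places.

G0 X-11.50 Y0.00 Z11.00
G1 X-8.13 Y-8.13 E0.1829
G1 X0.00 Y-11.50 E0.3659
G1 X8.13 Y-8.13 E0.5488
G1 X11.50 Y0.00 E0.7318
G1 X8.13 Y8.13 E0.9147
G1 X0.00 Y11.50 E1.0977
G1 X-8.13 Y8.13 E1.2806
G1 X-11.50 Y0.00 E1.4636

At z = 11 mm: the r=11.5 cylinder contributes a regular 8-gon of circumradius 11.5. The outline is a single polygon with 8 vertices. Extrusion per mm of travel: 0.25 × 0.2 / (π × 0.875²) = 0.020788. Accumulating E over each segment gives final E = 1.4636.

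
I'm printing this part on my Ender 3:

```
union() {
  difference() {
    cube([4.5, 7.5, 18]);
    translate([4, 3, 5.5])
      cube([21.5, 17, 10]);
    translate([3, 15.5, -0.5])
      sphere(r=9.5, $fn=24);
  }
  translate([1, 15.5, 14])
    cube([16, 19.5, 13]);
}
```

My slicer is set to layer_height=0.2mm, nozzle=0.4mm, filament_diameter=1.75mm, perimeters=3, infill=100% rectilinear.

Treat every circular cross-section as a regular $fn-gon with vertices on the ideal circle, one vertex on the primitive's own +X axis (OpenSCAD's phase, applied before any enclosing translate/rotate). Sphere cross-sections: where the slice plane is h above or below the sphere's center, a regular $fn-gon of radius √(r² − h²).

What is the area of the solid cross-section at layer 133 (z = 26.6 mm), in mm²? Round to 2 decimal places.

At z = 26.6 mm: the cube is absent (z outside [0, 18]); the cube at (4, 3) is absent (z outside [5.5, 15.5]); the sphere at (3, 15.5) is not intersected at this z (|z−center|=27.100 > r=9.5); Subtracting the remaining from the first: the first operand is absent here, so nothing remains; the 16×19.5 cube at (1, 15.5) contributes its full rectangle (area 312.00 mm²); Taking the union: only the 16×19.5 cube at (1, 15.5) is present, so the union is just that shape — area = 312.00 mm². Overall, the cross-section is a single solid region. Net area = 312.00 mm².

312.00 mm²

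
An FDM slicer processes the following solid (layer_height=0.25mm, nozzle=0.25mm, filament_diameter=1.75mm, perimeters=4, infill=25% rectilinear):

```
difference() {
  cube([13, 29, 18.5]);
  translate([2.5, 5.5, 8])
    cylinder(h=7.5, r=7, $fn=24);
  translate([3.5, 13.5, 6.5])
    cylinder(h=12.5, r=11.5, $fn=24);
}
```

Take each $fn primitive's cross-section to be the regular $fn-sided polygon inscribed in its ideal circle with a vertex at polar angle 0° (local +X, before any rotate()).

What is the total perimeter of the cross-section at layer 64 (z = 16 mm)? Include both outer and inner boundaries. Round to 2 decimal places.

79.17 mm

At z = 16 mm: the cube is present — its section is the full 13×29 rectangle (perimeter 84.00 mm); the cylinder at (2.5, 5.5) does not reach this height (z outside [8, 15.5]); the r=11.5 cylinder at (3.5, 13.5) contributes a regular 24-gon of circumradius 11.5 (perimeter = 2·24·11.500·sin(180°/24) = 72.05 mm); Subtracting the remaining from the first: starting from the 13×29 cube, the r=11.5 cylinder at (3.5, 13.5) partially overlaps it — only the 267.43 mm² overlap (of its 410.75 mm²) is removed, clipping the outline — boundary = 79.17 mm. Overall, the cross-section has 2 separate islands. Total boundary length (outer) = 79.17 mm.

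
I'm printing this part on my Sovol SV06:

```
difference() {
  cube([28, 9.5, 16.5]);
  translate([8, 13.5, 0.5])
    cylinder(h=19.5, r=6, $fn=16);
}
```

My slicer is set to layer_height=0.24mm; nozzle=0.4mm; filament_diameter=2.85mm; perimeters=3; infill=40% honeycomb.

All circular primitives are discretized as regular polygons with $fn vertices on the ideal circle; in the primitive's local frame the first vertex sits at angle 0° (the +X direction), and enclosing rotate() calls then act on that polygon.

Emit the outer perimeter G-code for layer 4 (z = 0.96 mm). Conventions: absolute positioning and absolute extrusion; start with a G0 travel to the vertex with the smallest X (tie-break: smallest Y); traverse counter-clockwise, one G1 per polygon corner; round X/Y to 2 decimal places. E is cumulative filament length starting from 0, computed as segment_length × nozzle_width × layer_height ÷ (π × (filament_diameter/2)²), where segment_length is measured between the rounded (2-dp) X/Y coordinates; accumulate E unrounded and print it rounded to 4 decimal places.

G0 X0.00 Y0.00 Z0.96
G1 X28.00 Y0.00 E0.4214
G1 X28.00 Y9.50 E0.5643
G1 X12.40 Y9.50 E0.7991
G1 X12.24 Y9.26 E0.8034
G1 X10.30 Y7.96 E0.8386
G1 X8.00 Y7.50 E0.8739
G1 X5.70 Y7.96 E0.9091
G1 X3.76 Y9.26 E0.9443
G1 X3.60 Y9.50 E0.9486
G1 X0.00 Y9.50 E1.0028
G1 X0.00 Y0.00 E1.1458

At z = 0.96 mm: the 28×9.5 cube contributes its full rectangle; the r=6 cylinder at (8, 13.5) gives a regular 16-gon of circumradius 6 (constant along its height); After the difference (first − rest): starting from the 28×9.5 cube, the r=6 cylinder at (8, 13.5) partially overlaps it — only the 11.65 mm² overlap (of its 110.21 mm²) is removed, clipping the outline — 1 connected region. The outline is a single polygon with 11 vertices. Extrusion per mm of travel: 0.4 × 0.24 / (π × 1.425²) = 0.015048. Accumulating E over each segment gives final E = 1.1458.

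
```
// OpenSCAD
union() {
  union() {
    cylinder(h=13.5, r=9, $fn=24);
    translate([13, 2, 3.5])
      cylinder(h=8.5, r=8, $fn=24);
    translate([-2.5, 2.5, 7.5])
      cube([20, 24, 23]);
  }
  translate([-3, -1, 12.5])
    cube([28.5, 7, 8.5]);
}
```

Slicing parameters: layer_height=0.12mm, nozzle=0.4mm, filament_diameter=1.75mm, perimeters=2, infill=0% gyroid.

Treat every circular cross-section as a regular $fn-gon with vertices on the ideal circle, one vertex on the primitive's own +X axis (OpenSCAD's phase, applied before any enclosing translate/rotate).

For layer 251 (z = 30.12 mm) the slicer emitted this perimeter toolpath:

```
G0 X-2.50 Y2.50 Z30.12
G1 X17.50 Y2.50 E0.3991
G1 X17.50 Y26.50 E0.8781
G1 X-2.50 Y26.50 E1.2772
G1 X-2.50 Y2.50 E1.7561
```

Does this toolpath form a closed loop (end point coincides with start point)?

Start point (G0): (-2.50, 2.50). End point (last G1): the path returns to the start — closed.

yes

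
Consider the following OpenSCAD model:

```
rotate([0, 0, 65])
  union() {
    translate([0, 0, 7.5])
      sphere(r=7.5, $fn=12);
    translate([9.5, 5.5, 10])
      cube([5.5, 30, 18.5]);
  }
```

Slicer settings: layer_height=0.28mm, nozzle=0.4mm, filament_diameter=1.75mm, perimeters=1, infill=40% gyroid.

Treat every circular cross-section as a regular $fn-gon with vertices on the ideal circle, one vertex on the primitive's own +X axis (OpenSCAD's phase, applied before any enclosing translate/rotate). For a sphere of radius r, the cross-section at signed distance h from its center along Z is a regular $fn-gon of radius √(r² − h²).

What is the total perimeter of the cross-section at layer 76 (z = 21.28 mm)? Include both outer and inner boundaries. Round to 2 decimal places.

At z = 21.28 mm: the sphere does not reach this height (|z−center|=13.780 > r=7.5); the cube at (9.5, 5.5) is present — its section is the full 5.5×30 rectangle (perimeter 71.00 mm); Merging all regions: only the 5.5×30 cube at (9.5, 5.5) is present, so the union is just that shape — boundary = 71.00 mm; (whole slice rotated 65° about Z — lengths, areas and connectivity unchanged). Overall, the cross-section is a single solid region. Total boundary length (outer) = 71.00 mm.

71.00 mm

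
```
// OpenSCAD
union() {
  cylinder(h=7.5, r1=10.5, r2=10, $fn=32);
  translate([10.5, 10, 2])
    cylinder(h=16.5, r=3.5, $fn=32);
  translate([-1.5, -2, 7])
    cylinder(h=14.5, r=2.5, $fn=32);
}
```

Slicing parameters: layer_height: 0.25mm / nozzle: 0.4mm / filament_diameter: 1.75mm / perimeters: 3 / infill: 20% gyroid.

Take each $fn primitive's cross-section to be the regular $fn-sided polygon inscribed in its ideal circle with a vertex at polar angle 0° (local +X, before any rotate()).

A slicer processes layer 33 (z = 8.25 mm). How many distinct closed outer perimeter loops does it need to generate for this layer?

2

At z = 8.25 mm: the cone is not intersected at this z (z outside [0, 7.5]); the r=3.5 cylinder at (10.5, 10) contributes a regular 32-gon of circumradius 3.5; the r=2.5 cylinder at (-1.5, -2) gives a regular 32-gon of circumradius 2.5 (constant along its height); Merging all regions: the 2 present regions are separate (no shared area or edge), so areas and boundary lengths simply add and each stays a separate island — 2 connected regions. The result has 2 disconnected regions.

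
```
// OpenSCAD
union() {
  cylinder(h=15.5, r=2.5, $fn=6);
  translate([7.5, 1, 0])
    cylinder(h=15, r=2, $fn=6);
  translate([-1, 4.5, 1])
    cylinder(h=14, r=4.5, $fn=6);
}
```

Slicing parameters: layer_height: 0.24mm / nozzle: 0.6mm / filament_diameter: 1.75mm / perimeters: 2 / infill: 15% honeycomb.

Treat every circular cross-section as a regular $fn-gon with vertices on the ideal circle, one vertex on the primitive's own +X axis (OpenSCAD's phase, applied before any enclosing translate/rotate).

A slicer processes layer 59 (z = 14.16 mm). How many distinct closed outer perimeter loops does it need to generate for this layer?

At z = 14.16 mm: the cylinder: section is a regular 6-gon, circumradius r=2.5; the r=2 cylinder at (7.5, 1) contributes a regular 6-gon of circumradius 2; the r=4.5 cylinder at (-1, 4.5) gives a regular 6-gon of circumradius 4.5 (constant along its height); Merging all regions: the regions partially overlap (shared area 4.96 mm²), so overlapping operands fuse into one piece — 2 connected regions. The result has 2 disconnected regions.

2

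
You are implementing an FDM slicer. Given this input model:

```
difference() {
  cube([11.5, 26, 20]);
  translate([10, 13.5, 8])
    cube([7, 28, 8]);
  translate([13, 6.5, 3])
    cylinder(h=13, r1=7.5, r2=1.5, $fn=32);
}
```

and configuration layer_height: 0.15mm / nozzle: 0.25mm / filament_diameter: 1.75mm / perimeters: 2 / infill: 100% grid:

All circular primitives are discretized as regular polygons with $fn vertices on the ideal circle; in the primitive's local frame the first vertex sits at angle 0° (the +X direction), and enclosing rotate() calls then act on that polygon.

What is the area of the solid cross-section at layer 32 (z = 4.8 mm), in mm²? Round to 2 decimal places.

At z = 4.8 mm: the 11.5×26 cube contributes its full rectangle (area 299.00 mm²); the cube at (10, 13.5) does not reach this height (z outside [8, 16]); the cone at (13, 6.5) (r1=7.5→r2=1.5) has section circumradius 6.669 here — a regular 32-gon (area = (32/2)·6.669²·sin(360°/32) = 138.84 mm²); After the difference (first − rest): starting from the 11.5×26 cube (299.00 mm²), the cone at (13, 6.5) partially overlaps it — only the 49.64 mm² overlap (of its 138.84 mm²) is removed, clipping the outline — area = 249.36 mm². Overall, the cross-section is a single solid region. Net area = 249.36 mm².

249.36 mm²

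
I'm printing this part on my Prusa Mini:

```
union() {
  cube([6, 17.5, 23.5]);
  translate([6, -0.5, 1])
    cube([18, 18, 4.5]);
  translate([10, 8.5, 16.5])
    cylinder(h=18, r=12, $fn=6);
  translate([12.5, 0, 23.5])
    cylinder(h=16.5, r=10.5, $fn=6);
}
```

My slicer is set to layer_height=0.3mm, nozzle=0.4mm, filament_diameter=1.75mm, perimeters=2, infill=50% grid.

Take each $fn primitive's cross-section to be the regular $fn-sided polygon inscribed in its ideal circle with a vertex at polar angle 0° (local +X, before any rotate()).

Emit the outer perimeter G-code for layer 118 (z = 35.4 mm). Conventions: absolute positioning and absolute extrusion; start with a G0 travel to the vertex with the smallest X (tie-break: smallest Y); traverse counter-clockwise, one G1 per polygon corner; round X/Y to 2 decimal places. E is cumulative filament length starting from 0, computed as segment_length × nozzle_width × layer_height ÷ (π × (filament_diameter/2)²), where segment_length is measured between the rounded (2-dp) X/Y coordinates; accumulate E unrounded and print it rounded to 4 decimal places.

At z = 35.4 mm: the cube does not reach this height (z outside [0, 23.5]); the cube at (6, -0.5) is absent (z outside [1, 5.5]); the cylinder at (10, 8.5) is not intersected at this z (z outside [16.5, 34.5]); the cylinder at (12.5, 0): section is a regular 6-gon, circumradius r=10.5; Taking the union: only the r=10.5 cylinder at (12.5, 0) is present, so the union is just that shape — 1 connected region. The outline is a single polygon with 6 vertices. Extrusion per mm of travel: 0.4 × 0.3 / (π × 0.875²) = 0.049890. Accumulating E over each segment gives final E = 3.1425.

G0 X2.00 Y0.00 Z35.40
G1 X7.25 Y-9.09 E0.5237
G1 X17.75 Y-9.09 E1.0476
G1 X23.00 Y0.00 E1.5713
G1 X17.75 Y9.09 E2.0950
G1 X7.25 Y9.09 E2.6188
G1 X2.00 Y0.00 E3.1425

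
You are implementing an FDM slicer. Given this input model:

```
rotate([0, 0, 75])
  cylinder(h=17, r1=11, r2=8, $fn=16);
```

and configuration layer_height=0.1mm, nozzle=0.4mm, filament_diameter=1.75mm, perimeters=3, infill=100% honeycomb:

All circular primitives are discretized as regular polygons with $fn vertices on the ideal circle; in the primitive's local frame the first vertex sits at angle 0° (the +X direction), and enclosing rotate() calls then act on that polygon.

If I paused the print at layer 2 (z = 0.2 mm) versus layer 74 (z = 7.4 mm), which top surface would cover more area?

layer 2 (z = 0.2 mm)

Layer 2 (z = 0.2): the cone contributes a regular 16-gon of circumradius 10.965 (interpolated between r1=11 and r2=8 at t=0.012) (area = (16/2)·10.965²·sin(360°/16) = 368.06 mm²); (rotated 75° about Z; rotation is an isometry so areas/perimeters/island counts are preserved). So its area = 368.06 mm². Layer 74 (z = 7.4): the cone (r1=11→r2=8) has section circumradius 9.694 here — a regular 16-gon (area = (16/2)·9.694²·sin(360°/16) = 287.70 mm²); (whole slice rotated 75° about Z — lengths, areas and connectivity unchanged). So its area = 287.70 mm². Layer 2 is larger (368.06 vs 287.70 mm²).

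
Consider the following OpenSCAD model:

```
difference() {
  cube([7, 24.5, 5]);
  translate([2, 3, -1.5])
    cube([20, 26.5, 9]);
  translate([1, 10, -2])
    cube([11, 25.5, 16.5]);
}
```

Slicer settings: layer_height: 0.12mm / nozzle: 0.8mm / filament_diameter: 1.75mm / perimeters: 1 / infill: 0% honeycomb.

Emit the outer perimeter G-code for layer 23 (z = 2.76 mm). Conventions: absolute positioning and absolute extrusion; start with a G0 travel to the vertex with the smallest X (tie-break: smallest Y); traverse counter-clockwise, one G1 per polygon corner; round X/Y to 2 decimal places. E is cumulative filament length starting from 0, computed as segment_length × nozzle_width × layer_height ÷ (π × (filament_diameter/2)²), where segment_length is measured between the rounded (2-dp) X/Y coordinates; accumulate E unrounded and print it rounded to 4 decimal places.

G0 X0.00 Y0.00 Z2.76
G1 X7.00 Y0.00 E0.2794
G1 X7.00 Y3.00 E0.3991
G1 X2.00 Y3.00 E0.5987
G1 X2.00 Y10.00 E0.8781
G1 X1.00 Y10.00 E0.9180
G1 X1.00 Y24.50 E1.4967
G1 X0.00 Y24.50 E1.5366
G1 X0.00 Y0.00 E2.5145

At z = 2.76 mm: the cube is present — its section is the full 7×24.5 rectangle; the cube at (2, 3) (footprint 20×26.5) is included at this height; the 11×25.5 cube at (1, 10) contributes its full rectangle; Subtracting the remaining from the first: starting from the 7×24.5 cube, the 20×26.5 cube at (2, 3) partially overlaps it — only the 107.50 mm² overlap (of its 530.00 mm²) is removed, clipping the outline; the 11×25.5 cube at (1, 10) partially overlaps it — only the 14.50 mm² overlap (of its 280.50 mm²) is removed, clipping the outline — 1 connected region. The outline is a single polygon with 8 vertices. Extrusion per mm of travel: 0.8 × 0.12 / (π × 0.875²) = 0.039912. Accumulating E over each segment gives final E = 2.5145.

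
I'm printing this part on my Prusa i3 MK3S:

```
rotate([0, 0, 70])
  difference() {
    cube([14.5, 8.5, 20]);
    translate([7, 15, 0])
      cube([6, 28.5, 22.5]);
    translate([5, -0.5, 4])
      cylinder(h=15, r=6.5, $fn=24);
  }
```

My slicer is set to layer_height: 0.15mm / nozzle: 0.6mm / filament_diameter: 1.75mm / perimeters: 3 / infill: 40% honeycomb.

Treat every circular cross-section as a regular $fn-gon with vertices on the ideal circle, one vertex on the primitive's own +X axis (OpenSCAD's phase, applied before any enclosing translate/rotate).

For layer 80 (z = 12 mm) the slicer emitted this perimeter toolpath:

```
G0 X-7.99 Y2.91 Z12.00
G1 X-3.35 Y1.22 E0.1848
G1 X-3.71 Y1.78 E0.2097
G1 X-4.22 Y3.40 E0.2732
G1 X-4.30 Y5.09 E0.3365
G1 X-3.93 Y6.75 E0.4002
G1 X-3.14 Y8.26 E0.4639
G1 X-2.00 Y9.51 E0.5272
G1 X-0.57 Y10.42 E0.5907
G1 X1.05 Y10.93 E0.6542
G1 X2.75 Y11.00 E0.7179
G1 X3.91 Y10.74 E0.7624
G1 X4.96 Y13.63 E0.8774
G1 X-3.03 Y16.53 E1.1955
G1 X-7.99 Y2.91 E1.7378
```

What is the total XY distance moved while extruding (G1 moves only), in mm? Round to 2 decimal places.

46.44 mm

Sum the Euclidean lengths of each G1 segment: total = 46.44 mm.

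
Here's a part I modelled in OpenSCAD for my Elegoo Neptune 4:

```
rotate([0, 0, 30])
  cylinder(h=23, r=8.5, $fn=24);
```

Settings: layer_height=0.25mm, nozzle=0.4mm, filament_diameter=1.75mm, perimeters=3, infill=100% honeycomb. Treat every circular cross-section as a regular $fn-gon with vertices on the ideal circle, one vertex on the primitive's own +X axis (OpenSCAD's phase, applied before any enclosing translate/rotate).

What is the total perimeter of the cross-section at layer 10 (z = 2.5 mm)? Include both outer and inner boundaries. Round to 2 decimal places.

At z = 2.5 mm: the cylinder: section is a regular 24-gon, circumradius r=8.5 (perimeter = 2·24·8.500·sin(180°/24) = 53.25 mm); (whole slice rotated 30° about Z — lengths, areas and connectivity unchanged). Overall, the cross-section is a single solid region. Total boundary length (outer) = 53.25 mm.

53.25 mm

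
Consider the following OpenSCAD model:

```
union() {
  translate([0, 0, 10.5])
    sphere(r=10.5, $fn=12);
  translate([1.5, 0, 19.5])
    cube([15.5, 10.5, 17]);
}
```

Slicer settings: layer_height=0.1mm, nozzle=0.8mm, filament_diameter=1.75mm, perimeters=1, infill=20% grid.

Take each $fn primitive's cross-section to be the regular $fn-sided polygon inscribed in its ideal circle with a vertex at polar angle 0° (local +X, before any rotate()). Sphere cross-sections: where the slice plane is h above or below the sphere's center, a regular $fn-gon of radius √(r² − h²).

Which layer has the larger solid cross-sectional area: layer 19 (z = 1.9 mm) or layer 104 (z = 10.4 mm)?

layer 104 (z = 10.4 mm)

Layer 19 (z = 1.9): the r=10.5 sphere contributes a regular 12-gon of circumradius √(10.5²−8.6²) = 6.024 (area = (12/2)·6.024²·sin(360°/12) = 108.87 mm²); the cube at (1.5, 0) is absent (z outside [19.5, 36.5]); Taking the union: only the r=10.5 sphere is present, so the union is just that shape — area = 108.87 mm². So its area = 108.87 mm². Layer 104 (z = 10.4): the sphere: section is a regular 12-gon, circumradius = √(r²−h²) = √(10.5²−0.1²) = 10.500 (area = (12/2)·10.500²·sin(360°/12) = 330.72 mm²); the cube at (1.5, 0) does not reach this height (z outside [19.5, 36.5]); Merging all regions: only the r=10.5 sphere is present, so the union is just that shape — area = 330.72 mm². So its area = 330.72 mm². Layer 104 is larger (330.72 vs 108.87 mm²).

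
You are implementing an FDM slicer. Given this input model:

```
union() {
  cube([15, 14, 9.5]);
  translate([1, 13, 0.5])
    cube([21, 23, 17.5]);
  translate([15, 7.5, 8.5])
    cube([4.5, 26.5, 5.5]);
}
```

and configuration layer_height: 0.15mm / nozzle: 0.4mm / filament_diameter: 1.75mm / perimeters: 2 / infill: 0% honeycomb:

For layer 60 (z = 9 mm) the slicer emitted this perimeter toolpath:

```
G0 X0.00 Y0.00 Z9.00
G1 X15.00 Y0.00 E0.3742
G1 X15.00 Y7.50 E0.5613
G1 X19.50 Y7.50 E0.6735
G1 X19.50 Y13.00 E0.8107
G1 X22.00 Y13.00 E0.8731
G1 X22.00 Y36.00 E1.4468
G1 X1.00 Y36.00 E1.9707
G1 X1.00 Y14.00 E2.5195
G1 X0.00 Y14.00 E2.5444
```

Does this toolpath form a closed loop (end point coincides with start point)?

Start point (G0): (0.00, 0.00). End point (last G1): the path does not return to the start — open.

no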